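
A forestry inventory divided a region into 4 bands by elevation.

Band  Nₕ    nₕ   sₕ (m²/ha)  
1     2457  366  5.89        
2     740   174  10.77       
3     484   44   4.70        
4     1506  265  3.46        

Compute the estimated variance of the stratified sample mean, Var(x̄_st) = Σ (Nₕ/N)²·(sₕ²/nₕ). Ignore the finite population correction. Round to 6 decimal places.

N = 5187. Term for each stratum: Wₕ²sₕ²/nₕ.
Var(x̄_st) = 0.021268033 + 0.013567915 + 0.004371206 + 0.003808235 = 0.043015389 → 0.043015.

0.043015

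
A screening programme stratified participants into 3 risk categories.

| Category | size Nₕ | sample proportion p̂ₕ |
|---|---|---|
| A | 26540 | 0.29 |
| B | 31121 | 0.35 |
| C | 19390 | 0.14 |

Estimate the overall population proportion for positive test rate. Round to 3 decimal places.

0.276

Wₕ = Nₕ/N with N = 77051: 0.3444, 0.4039, 0.2517.
p̂_st = 0.3444·0.29 + 0.4039·0.35 + 0.2517·0.14 ≈ 0.27649... → 0.276.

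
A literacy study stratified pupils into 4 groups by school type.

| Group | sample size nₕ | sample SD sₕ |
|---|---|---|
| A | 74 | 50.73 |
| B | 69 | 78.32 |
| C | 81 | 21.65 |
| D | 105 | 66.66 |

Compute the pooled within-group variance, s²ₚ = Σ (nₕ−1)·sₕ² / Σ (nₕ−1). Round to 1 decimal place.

A: (74−1)·50.73² = 73·2573.5329 = 187867.9017
B: (69−1)·78.32² = 68·6134.0224 = 417113.5232
C: (81−1)·21.65² = 80·468.7225 = 37497.8
D: (105−1)·66.66² = 104·4443.5556 = 462129.7824
Numerator = 1104609.0073; denominator = Σ(nₕ−1) = 325.
s²ₚ = 1104609.0073/325 = 3398.797... → 3398.8.

3398.8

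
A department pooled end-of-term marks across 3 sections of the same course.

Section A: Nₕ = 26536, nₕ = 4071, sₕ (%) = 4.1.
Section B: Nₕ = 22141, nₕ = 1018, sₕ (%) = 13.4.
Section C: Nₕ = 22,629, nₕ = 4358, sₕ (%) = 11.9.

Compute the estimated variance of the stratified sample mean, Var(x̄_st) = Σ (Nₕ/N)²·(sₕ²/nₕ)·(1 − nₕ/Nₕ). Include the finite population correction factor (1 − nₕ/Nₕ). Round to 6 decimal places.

N = 71306; Wₕ = Nₕ/N.
section A: (26536/71306)²·4.1²/4071·(1 − 4071/26536) = 0.000484124
section B: (22141/71306)²·13.4²/1018·(1 − 1018/22141) = 0.016224170
section C: (22629/71306)²·11.9²/4358·(1 − 4358/22629) = 0.002642301
Sum = 0.019350595 → 0.019351.

0.019351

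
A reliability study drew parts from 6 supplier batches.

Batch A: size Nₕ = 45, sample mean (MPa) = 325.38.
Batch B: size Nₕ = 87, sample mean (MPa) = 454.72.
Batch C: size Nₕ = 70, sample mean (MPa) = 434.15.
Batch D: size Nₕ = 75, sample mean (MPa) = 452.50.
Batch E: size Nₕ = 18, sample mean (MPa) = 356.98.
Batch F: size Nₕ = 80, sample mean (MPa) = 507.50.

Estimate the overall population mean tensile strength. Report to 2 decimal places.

N = 45 + 87 + 70 + 75 + 18 + 80 = 375.
The stratified mean weights each stratum mean by its population share Nₕ/N.
Σ Nₕx̄ₕ = 45·325.38 + 87·454.72 + 70·434.15 + 75·452.50 + 18·356.98 + 80·507.50 = 14642.1 + 39560.64 + 30390.5 + 33937.5 + 6425.64 + 40600 = 165556.38.
Divide by N: 165556.38 / 375 = 441.4837... → 441.48.

441.48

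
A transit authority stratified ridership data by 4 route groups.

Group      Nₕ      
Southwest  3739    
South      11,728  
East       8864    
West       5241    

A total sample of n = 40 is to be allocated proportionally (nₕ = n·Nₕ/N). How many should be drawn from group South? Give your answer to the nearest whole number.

16

N = 3739 + 11728 + 8864 + 5241 = 29572.
n_South = 40·11728/29572 = 15.864... → 16.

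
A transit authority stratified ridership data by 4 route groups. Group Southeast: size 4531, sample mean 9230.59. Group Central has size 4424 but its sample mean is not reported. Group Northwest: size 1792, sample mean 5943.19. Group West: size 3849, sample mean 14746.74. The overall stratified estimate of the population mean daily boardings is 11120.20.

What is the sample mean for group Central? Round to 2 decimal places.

11997.34

N = 4531 + 4424 + 1792 + 3849 = 14596.
Overall total = μ·N = 11120.20·14596 = 162310439.2.
Subtract the known strata: 4531·9230.59 + 1792·5943.19 + 3849·14746.74 = 109234202.03.
Remaining total for group Central: 162310439.2 − 109234202.03 = 53076237.17.
Divide by its size: 53076237.17 / 4424 = 11997.3411... → 11997.34.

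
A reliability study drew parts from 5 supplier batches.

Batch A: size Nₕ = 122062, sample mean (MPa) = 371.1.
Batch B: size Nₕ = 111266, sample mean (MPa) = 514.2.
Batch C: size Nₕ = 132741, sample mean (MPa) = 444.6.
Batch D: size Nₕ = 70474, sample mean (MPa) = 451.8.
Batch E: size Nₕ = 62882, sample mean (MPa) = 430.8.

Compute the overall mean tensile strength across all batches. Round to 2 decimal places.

441.42

N = 122062 + 111266 + 132741 + 70474 + 62882 = 499425.
The stratified mean weights each stratum mean by its population share Nₕ/N.
Σ Nₕx̄ₕ = 122062·371.1 + 111266·514.2 + 132741·444.6 + 70474·451.8 + 62882·430.8 = 45297208.2 + 57212977.2 + 59016648.6 + 31840153.2 + 27089565.6 = 220456552.8.
Divide by N: 220456552.8 / 499425 = 441.4207... → 441.42.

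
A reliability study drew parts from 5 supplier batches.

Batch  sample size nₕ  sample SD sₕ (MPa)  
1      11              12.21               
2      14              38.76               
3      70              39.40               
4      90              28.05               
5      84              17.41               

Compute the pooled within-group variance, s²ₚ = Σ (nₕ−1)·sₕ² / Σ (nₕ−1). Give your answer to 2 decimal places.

845.90

Degrees of freedom: 10 + 13 + 69 + 89 + 83 = 264.
Σ(nₕ−1)sₕ² = 10·149.0841 + 13·1502.3376 + 69·1552.36 + 89·786.8025 + 83·303.1081 = 223317.4646.
s²ₚ = 223317.4646 / 264 = 845.8995... → 845.90.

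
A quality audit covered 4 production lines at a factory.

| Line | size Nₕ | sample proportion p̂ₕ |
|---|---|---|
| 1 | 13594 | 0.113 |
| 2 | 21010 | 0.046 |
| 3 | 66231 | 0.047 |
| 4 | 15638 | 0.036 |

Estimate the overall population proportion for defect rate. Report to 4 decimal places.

0.0530

Wₕ = Nₕ/N with N = 116473: 0.1167, 0.1804, 0.5686, 0.1343.
p̂_st = 0.1167·0.113 + 0.1804·0.046 + 0.5686·0.047 + 0.1343·0.036 ≈ 0.053046... → 0.0530.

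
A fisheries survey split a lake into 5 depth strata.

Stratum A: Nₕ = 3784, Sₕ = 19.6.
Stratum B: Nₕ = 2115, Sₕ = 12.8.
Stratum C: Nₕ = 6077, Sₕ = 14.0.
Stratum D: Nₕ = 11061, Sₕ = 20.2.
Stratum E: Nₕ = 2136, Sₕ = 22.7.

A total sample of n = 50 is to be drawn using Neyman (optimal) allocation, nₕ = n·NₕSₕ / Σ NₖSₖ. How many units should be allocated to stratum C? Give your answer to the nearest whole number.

A: NₕSₕ = 3784·19.6 = 74166.4
B: NₕSₕ = 2115·12.8 = 27072
C: NₕSₕ = 6077·14.0 = 85078
D: NₕSₕ = 11061·20.2 = 223432.2
E: NₕSₕ = 2136·22.7 = 48487.2
Σ NₕSₕ = 458235.8.
n_C = 50·85078/458235.8 = 9.283... → 9.

9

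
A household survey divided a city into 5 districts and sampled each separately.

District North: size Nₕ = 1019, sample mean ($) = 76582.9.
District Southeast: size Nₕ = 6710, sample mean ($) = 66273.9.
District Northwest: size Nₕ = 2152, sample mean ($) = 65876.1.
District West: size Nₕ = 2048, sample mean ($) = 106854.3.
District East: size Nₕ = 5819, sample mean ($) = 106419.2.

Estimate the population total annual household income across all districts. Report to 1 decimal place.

North: 1019·76582.9 = 78037975.1
Southeast: 6710·66273.9 = 444697869
Northwest: 2152·65876.1 = 141765367.2
West: 2048·106854.3 = 218837606.4
East: 5819·106419.2 = 619253324.8
τ̂ = Σ Nₕx̄ₕ = 1502592142.5.

1502592142.5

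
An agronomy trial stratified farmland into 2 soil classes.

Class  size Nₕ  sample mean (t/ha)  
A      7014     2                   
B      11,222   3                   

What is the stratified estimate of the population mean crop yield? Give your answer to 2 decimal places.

x̄_st = (Σ Nₕx̄ₕ) / (Σ Nₕ) = (7014·2 + 11222·3) / 18236
= 47694 / 18236 = 2.6154... → 2.62.

2.62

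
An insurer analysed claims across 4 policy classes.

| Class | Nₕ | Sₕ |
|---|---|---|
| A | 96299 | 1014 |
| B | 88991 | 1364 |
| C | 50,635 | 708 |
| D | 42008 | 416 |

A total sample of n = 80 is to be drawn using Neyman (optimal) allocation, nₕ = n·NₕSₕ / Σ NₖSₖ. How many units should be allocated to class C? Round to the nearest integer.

11

A: NₕSₕ = 96299·1014 = 97647186
B: NₕSₕ = 88991·1364 = 121383724
C: NₕSₕ = 50635·708 = 35849580
D: NₕSₕ = 42008·416 = 17475328
Σ NₕSₕ = 272355818.
n_C = 80·35849580/272355818 = 10.530... → 11.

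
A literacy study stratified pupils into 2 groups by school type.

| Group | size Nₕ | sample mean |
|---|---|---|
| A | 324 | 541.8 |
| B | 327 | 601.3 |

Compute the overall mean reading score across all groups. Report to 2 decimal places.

x̄_st = (Σ Nₕx̄ₕ) / (Σ Nₕ) = (324·541.8 + 327·601.3) / 651
= 372168.3 / 651 = 571.6871... → 571.69.

571.69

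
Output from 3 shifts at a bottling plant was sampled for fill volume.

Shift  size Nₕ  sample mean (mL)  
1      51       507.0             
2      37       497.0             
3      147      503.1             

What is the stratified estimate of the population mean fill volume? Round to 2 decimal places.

502.99

N = 51 + 37 + 147 = 235.
Weight each subgroup mean by Nₕ/N and sum.
Σ Nₕx̄ₕ = 51·507.0 + 37·497.0 + 147·503.1 = 25857 + 18389 + 73955.7 = 118201.7.
Divide by N: 118201.7 / 235 = 502.9860... → 502.99.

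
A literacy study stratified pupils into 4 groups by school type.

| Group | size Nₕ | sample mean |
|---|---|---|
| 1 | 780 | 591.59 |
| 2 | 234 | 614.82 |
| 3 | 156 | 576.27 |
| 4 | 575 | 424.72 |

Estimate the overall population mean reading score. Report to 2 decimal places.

538.35

x̄_st = (Σ Nₕx̄ₕ) / (Σ Nₕ) = (780·591.59 + 234·614.82 + 156·576.27 + 575·424.72) / 1745
= 939420.2 / 1745 = 538.3497... → 538.35.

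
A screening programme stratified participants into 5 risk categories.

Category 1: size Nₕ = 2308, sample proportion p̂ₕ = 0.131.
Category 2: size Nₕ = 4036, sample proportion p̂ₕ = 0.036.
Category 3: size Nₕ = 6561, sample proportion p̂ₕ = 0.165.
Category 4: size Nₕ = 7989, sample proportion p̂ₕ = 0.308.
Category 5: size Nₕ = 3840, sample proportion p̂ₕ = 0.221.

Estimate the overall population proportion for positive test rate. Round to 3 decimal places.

N = 2308 + 4036 + 6561 + 7989 + 3840 = 24734.
Overall proportion = Σ (Nₕ/N)·p̂ₕ.
Σ Nₕp̂ₕ = 302.348 + 145.296 + 1082.565 + 2460.612 + 848.64 = 4839.461.
4839.461 / 24734 = 0.19566... → 0.196.

0.196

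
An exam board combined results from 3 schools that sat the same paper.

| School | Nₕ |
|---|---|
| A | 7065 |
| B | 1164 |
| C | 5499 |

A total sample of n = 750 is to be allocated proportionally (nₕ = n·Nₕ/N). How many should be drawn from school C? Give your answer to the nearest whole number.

Share of school C = 5499/13728 = 0.40057.
Allocate 750 × 0.40057 = 300.426... → 300.

300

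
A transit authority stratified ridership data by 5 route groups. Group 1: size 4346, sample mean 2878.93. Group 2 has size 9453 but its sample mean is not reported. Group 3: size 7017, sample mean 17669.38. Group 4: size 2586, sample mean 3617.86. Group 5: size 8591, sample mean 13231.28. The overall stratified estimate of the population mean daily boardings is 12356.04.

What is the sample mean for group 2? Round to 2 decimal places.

14364.03

N = 4346 + 9453 + 7017 + 2586 + 8591 = 31993.
Overall total = μ·N = 12356.04·31993 = 395306787.72.
Subtract the known strata: 4346·2878.93 + 7017·17669.38 + 2586·3617.86 + 8591·13231.28 = 259523581.68.
Remaining total for group 2: 395306787.72 − 259523581.68 = 135783206.04.
Divide by its size: 135783206.04 / 9453 = 14364.0332... → 14364.03.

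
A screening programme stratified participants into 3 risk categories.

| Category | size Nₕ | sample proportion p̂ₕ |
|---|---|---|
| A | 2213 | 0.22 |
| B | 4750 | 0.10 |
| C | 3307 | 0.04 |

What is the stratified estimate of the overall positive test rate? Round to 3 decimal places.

Wₕ = Nₕ/N with N = 10270: 0.2155, 0.4625, 0.3220.
p̂_st = 0.2155·0.22 + 0.4625·0.10 + 0.3220·0.04 ≈ 0.10654... → 0.107.

0.107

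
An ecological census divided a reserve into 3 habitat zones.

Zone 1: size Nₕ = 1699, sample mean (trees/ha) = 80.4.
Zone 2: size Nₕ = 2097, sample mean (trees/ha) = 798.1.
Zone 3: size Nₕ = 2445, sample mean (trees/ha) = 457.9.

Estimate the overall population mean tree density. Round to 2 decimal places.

469.44

x̄_st = (Σ Nₕx̄ₕ) / (Σ Nₕ) = (1699·80.4 + 2097·798.1 + 2445·457.9) / 6241
= 2929780.8 / 6241 = 469.4409... → 469.44.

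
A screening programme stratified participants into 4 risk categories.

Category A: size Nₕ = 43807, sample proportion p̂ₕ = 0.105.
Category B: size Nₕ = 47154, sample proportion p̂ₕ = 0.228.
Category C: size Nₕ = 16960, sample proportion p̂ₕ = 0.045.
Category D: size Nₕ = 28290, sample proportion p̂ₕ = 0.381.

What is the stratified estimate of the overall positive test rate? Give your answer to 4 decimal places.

Wₕ = Nₕ/N with N = 136211: 0.3216, 0.3462, 0.1245, 0.2077.
p̂_st = 0.3216·0.105 + 0.3462·0.228 + 0.1245·0.045 + 0.2077·0.381 ≈ 0.197433... → 0.1974.

0.1974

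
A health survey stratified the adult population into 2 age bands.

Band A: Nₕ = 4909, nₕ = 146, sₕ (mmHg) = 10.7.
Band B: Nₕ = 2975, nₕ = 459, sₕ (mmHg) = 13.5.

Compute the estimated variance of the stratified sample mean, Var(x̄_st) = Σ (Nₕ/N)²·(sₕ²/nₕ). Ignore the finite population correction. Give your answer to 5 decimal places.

N = 7884; Wₕ = Nₕ/N.
band A: (4909/7884)²·10.7²/146 = 0.30402376
band B: (2975/7884)²·13.5²/459 = 0.05653736
Sum = 0.36056113 → 0.36056.

0.36056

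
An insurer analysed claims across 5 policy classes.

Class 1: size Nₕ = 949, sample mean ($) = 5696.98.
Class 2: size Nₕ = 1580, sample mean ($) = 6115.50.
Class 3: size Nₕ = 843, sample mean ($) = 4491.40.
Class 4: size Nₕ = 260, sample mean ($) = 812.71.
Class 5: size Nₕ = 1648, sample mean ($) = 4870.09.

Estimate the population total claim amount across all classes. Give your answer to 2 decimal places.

27092387.14

Population total = Σ Nₕ·x̄ₕ (each stratum's size times its mean).
949·5696.98 + 1580·6115.50 + 843·4491.40 + 260·812.71 + 1648·4870.09 = 5406434.02 + 9662490 + 3786250.2 + 211304.6 + 8025908.32 = 27092387.14.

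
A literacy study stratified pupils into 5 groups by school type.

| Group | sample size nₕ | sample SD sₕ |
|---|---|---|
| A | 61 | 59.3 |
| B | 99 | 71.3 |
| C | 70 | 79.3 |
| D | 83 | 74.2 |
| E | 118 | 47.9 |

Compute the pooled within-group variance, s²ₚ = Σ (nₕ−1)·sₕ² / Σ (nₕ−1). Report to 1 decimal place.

Degrees of freedom: 60 + 98 + 69 + 82 + 117 = 426.
Σ(nₕ−1)sₕ² = 60·3516.49 + 98·5083.69 + 69·6288.49 + 82·5505.64 + 117·2294.41 = 1863005.28.
s²ₚ = 1863005.28 / 426 = 4373.252... → 4373.3.

4373.3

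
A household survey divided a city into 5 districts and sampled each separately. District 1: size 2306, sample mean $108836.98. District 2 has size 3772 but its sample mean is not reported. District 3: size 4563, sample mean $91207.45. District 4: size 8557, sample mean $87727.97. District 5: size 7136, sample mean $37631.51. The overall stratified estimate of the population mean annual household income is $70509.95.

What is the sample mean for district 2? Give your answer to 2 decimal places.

45181.51

Σ Nₕx̄ₕ = N·μ, so 3772·x̄_2 = 26334·70509.95 − (2306·108836.98 + 4563·91207.45 + 8557·87727.97 + 7136·37631.51).
= 1856809023.3 − 1686384364.88 = 170424658.42.
x̄_2 = 170424658.42 / 3772 = 45181.5107... → 45181.51.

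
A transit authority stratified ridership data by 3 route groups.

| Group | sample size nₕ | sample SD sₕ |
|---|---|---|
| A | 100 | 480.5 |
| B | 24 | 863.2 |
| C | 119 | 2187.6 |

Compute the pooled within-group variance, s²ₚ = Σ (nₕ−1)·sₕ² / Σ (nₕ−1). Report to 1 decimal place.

2519561.8

A: (100−1)·480.5² = 99·230880.25 = 22857144.75
B: (24−1)·863.2² = 23·745114.24 = 17137627.52
C: (119−1)·2187.6² = 118·4785593.76 = 564700063.68
Numerator = 604694835.95; denominator = Σ(nₕ−1) = 240.
s²ₚ = 604694835.95/240 = 2519561.816... → 2519561.8.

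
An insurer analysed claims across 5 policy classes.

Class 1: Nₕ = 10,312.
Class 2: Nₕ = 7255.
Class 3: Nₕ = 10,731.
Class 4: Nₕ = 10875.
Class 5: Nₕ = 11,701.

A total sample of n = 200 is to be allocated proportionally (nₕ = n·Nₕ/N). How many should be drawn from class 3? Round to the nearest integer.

42

N = 10312 + 7255 + 10731 + 10875 + 11701 = 50874.
n_3 = 200·10731/50874 = 42.187... → 42.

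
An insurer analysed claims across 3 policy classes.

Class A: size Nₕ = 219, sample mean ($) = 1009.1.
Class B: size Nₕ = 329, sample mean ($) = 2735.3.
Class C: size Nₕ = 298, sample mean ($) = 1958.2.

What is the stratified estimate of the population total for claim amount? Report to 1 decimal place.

1704450.2

A: 219·1009.1 = 220992.9
B: 329·2735.3 = 899913.7
C: 298·1958.2 = 583543.6
τ̂ = Σ Nₕx̄ₕ = 1704450.2.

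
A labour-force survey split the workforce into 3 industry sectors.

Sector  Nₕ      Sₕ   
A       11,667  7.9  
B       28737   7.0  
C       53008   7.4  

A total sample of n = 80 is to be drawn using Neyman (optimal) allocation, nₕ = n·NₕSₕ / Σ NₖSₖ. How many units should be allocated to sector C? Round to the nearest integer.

A: NₕSₕ = 11667·7.9 = 92169.3
B: NₕSₕ = 28737·7.0 = 201159
C: NₕSₕ = 53008·7.4 = 392259.2
Σ NₕSₕ = 685587.5.
n_C = 80·392259.2/685587.5 = 45.772... → 46.

46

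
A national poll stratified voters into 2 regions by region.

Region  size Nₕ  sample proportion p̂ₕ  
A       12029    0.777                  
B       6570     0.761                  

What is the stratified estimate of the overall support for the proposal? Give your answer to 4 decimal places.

Wₕ = Nₕ/N with N = 18599: 0.6468, 0.3532.
p̂_st = 0.6468·0.777 + 0.3532·0.761 ≈ 0.771348... → 0.7713.

0.7713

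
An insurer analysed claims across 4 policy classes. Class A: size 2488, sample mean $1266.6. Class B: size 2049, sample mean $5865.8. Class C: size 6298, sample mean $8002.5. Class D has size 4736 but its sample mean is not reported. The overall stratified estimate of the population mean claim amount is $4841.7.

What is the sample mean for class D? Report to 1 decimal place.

2073.5

N = 2488 + 2049 + 6298 + 4736 = 15571.
Overall total = μ·N = 4841.7·15571 = 75390110.7.
Subtract the known strata: 2488·1266.6 + 2049·5865.8 + 6298·8002.5 = 65570070.
Remaining total for class D: 75390110.7 − 65570070 = 9820040.7.
Divide by its size: 9820040.7 / 4736 = 2073.488... → 2073.5.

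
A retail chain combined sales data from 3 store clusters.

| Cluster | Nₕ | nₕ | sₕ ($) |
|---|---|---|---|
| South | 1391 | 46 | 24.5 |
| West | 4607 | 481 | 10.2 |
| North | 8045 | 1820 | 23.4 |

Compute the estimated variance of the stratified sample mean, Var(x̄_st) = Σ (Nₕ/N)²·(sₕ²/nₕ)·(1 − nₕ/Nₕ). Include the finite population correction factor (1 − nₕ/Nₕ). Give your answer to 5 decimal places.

0.22105

N = 14043. Term for each stratum: Wₕ²sₕ²/nₕ·(1−nₕ/Nₕ).
Var(x̄_st) = 0.12379524 + 0.02084889 + 0.07640221 = 0.22104635 → 0.22105.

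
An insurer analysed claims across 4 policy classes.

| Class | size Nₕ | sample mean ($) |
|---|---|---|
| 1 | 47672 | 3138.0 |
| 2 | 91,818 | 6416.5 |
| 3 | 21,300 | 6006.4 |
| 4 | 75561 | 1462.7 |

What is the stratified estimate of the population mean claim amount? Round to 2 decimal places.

4134.55

N = 236351; weights Wₕ = Nₕ/N = (0.2017, 0.3885, 0.0901, 0.3197).
x̄_st = Σ Wₕ·x̄ₕ = 0.2017·3138.0 + 0.3885·6416.5 + 0.0901·6006.4 + 0.3197·1462.7 ≈ 4134.5470...
→ 4134.55.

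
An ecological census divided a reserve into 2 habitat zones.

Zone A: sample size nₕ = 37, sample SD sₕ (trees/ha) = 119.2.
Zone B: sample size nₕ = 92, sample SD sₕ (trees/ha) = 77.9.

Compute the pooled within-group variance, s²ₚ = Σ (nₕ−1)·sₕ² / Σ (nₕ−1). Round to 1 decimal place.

8375.9

A: (37−1)·119.2² = 36·14208.64 = 511511.04
B: (92−1)·77.9² = 91·6068.41 = 552225.31
Numerator = 1063736.35; denominator = Σ(nₕ−1) = 127.
s²ₚ = 1063736.35/127 = 8375.877... → 8375.9.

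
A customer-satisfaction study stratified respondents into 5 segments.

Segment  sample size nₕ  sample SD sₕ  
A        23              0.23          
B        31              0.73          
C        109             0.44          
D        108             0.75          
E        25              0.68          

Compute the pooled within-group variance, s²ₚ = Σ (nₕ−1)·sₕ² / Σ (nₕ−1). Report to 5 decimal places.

0.37575

A: (23−1)·0.23² = 22·0.0529 = 1.1638
B: (31−1)·0.73² = 30·0.5329 = 15.987
C: (109−1)·0.44² = 108·0.1936 = 20.9088
D: (108−1)·0.75² = 107·0.5625 = 60.1875
E: (25−1)·0.68² = 24·0.4624 = 11.0976
Numerator = 109.3447; denominator = Σ(nₕ−1) = 291.
s²ₚ = 109.3447/291 = 0.3757550... → 0.37575.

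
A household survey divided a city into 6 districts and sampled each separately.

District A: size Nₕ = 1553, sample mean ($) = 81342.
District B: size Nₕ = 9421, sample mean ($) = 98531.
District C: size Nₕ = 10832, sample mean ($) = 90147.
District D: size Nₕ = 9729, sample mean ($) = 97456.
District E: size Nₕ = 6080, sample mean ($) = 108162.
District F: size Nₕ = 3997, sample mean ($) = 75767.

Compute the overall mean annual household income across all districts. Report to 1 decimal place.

94676.3

N = 41612; weights Wₕ = Nₕ/N = (0.0373, 0.2264, 0.2603, 0.2338, 0.1461, 0.0961).
x̄_st = Σ Wₕ·x̄ₕ = 0.0373·81342 + 0.2264·98531 + 0.2603·90147 + 0.2338·97456 + 0.1461·108162 + 0.0961·75767 ≈ 94676.345...
→ 94676.3.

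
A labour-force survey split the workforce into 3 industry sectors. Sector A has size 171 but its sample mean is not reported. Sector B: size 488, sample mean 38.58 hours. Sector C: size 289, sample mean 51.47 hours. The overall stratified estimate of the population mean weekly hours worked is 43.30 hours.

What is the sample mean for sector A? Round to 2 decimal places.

N = 171 + 488 + 289 = 948.
Overall total = μ·N = 43.30·948 = 41048.4.
Subtract the known strata: 488·38.58 + 289·51.47 = 33701.87.
Remaining total for sector A: 41048.4 − 33701.87 = 7346.53.
Divide by its size: 7346.53 / 171 = 42.9622... → 42.96.

42.96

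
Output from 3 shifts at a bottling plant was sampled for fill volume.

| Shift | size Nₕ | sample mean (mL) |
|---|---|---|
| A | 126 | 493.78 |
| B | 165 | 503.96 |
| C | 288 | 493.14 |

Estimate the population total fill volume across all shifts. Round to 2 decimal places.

287394.00

A: 126·493.78 = 62216.28
B: 165·503.96 = 83153.4
C: 288·493.14 = 142024.32
τ̂ = Σ Nₕx̄ₕ = 287394.00.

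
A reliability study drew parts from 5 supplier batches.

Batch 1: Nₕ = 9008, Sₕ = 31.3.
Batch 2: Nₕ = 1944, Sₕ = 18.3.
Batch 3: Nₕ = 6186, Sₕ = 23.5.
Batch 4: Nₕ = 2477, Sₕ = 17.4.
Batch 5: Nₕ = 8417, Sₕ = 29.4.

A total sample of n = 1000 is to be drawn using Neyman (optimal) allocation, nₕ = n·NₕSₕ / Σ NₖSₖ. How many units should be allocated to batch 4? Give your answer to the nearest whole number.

Σ NₕSₕ = 9008·31.3 + 1944·18.3 + 6186·23.5 + 2477·17.4 + 8417·29.4 = 753456.2.
Share for 4: 43099.8/753456.2 = 0.05720.
n_4 = 1000 × 0.05720 = 57.203... → 57.

57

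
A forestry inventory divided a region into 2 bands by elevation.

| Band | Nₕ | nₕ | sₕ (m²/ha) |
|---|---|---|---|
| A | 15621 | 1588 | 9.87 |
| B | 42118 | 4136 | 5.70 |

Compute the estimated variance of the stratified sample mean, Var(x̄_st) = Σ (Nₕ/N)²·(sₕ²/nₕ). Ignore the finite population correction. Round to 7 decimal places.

N = 57739; Wₕ = Nₕ/N.
band A: (15621/57739)²·9.87²/1588 = 0.0044901718
band B: (42118/57739)²·5.70²/4136 = 0.0041799024
Sum = 0.0086700742 → 0.0086701.

0.0086701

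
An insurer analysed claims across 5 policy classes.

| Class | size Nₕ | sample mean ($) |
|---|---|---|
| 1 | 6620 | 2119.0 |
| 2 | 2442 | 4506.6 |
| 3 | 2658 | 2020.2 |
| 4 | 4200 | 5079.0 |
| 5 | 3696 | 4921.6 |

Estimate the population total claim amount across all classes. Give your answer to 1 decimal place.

Estimate total by summing Nₕ·x̄ₕ over strata.
6620·2119.0 + 2442·4506.6 + 2658·2020.2 + 4200·5079.0 + 3696·4921.6 = 14027780 + 11005117.2 + 5369691.6 + 21331800 + 18190233.6 = 69924622.4.

69924622.4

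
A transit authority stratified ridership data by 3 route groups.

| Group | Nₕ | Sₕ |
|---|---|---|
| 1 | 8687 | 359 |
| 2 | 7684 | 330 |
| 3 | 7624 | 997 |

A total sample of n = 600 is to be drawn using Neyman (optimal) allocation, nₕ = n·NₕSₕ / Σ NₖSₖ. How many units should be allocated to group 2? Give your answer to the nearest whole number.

Σ NₕSₕ = 8687·359 + 7684·330 + 7624·997 = 13255481.
Share for 2: 2535720/13255481 = 0.19130.
n_2 = 600 × 0.19130 = 114.778... → 115.

115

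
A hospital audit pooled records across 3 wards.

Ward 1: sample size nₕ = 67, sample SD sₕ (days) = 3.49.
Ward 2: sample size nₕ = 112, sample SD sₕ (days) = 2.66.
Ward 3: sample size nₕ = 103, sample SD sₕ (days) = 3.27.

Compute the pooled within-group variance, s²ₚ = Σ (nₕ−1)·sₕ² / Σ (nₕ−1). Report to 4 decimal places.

1: (67−1)·3.49² = 66·12.1801 = 803.8866
2: (112−1)·2.66² = 111·7.0756 = 785.3916
3: (103−1)·3.27² = 102·10.6929 = 1090.6758
Numerator = 2679.954; denominator = Σ(nₕ−1) = 279.
s²ₚ = 2679.954/279 = 9.605570... → 9.6056.

9.6056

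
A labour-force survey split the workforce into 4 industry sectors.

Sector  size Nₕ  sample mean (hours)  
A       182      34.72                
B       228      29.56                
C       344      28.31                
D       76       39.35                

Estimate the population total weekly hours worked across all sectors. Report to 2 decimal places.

Estimate total by summing Nₕ·x̄ₕ over strata.
182·34.72 + 228·29.56 + 344·28.31 + 76·39.35 = 6319.04 + 6739.68 + 9738.64 + 2990.6 = 25787.96.

25787.96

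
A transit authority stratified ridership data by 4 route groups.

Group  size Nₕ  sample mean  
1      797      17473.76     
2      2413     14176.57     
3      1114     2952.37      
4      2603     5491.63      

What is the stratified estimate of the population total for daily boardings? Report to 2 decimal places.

65718303.20

1: 797·17473.76 = 13926586.72
2: 2413·14176.57 = 34208063.41
3: 1114·2952.37 = 3288940.18
4: 2603·5491.63 = 14294712.89
τ̂ = Σ Nₕx̄ₕ = 65718303.20.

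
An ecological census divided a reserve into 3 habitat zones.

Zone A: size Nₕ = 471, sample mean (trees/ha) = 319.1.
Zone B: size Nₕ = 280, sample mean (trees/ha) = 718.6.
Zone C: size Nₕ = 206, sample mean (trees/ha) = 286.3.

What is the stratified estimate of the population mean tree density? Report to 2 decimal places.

428.93

N = 471 + 280 + 206 = 957.
The stratified mean weights each stratum mean by its population share Nₕ/N.
Σ Nₕx̄ₕ = 471·319.1 + 280·718.6 + 206·286.3 = 150296.1 + 201208 + 58977.8 = 410481.9.
Divide by N: 410481.9 / 957 = 428.9257... → 428.93.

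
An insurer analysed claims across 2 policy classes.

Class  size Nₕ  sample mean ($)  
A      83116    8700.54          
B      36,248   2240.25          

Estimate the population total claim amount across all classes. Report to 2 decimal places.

Population total = Σ Nₕ·x̄ₕ (each stratum's size times its mean).
83116·8700.54 + 36248·2240.25 = 723154082.64 + 81204582 = 804358664.64.

804358664.64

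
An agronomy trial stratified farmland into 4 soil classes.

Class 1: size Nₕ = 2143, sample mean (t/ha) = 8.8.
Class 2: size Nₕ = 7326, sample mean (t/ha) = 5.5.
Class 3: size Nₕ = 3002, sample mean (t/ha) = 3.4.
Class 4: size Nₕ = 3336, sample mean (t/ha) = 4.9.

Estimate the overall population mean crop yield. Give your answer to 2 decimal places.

5.42

x̄_st = (Σ Nₕx̄ₕ) / (Σ Nₕ) = (2143·8.8 + 7326·5.5 + 3002·3.4 + 3336·4.9) / 15807
= 85704.6 / 15807 = 5.4219... → 5.42.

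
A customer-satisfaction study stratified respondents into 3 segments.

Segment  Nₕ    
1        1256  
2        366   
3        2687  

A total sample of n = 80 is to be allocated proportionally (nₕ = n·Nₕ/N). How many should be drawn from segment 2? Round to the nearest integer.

7

Share of segment 2 = 366/4309 = 0.08494.
Allocate 80 × 0.08494 = 6.795... → 7.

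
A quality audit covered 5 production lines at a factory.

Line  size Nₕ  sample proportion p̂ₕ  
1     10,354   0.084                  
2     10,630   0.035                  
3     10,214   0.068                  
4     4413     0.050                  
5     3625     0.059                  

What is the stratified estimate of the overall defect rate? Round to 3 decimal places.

N = 10354 + 10630 + 10214 + 4413 + 3625 = 39236.
Overall proportion = Σ (Nₕ/N)·p̂ₕ.
Σ Nₕp̂ₕ = 869.736 + 372.05 + 694.552 + 220.65 + 213.875 = 2370.863.
2370.863 / 39236 = 0.06043... → 0.060.

0.060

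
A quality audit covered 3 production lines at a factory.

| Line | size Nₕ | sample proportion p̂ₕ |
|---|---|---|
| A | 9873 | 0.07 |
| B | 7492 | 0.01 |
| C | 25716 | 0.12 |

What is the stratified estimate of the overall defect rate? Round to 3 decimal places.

0.089

N = 9873 + 7492 + 25716 = 43081.
Overall proportion = Σ (Nₕ/N)·p̂ₕ.
Σ Nₕp̂ₕ = 691.11 + 74.92 + 3085.92 = 3851.95.
3851.95 / 43081 = 0.08941... → 0.089.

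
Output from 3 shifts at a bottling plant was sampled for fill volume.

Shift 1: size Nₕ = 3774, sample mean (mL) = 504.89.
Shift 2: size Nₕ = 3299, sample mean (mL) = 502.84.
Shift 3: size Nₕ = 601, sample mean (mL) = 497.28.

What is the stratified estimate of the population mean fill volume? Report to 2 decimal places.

N = 7674; weights Wₕ = Nₕ/N = (0.4918, 0.4299, 0.0783).
x̄_st = Σ Wₕ·x̄ₕ = 0.4918·504.89 + 0.4299·502.84 + 0.0783·497.28 ≈ 503.4127...
→ 503.41.

503.41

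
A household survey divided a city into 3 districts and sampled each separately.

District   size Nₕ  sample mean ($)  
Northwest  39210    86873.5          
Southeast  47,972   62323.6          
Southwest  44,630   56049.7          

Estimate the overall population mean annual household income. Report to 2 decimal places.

N = 131812; weights Wₕ = Nₕ/N = (0.2975, 0.3639, 0.3386).
x̄_st = Σ Wₕ·x̄ₕ = 0.2975·86873.5 + 0.3639·62323.6 + 0.3386·56049.7 ≈ 67502.1681...
→ 67502.17.

67502.17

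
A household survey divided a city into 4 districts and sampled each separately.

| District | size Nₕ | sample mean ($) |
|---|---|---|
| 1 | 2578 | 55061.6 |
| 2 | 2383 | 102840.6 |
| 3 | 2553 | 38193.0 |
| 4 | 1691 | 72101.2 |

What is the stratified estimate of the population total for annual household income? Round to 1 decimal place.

1: 2578·55061.6 = 141948804.8
2: 2383·102840.6 = 245069149.8
3: 2553·38193.0 = 97506729
4: 1691·72101.2 = 121923129.2
τ̂ = Σ Nₕx̄ₕ = 606447812.8.

606447812.8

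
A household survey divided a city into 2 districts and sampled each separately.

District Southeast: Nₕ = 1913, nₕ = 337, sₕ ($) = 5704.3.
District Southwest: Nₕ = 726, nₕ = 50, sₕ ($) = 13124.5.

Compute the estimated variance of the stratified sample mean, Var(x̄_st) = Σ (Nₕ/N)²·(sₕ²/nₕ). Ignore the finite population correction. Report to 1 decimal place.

N = 2639; Wₕ = Nₕ/N.
district Southeast: (1913/2639)²·5704.3²/337 = 50737.1390
district Southwest: (726/2639)²·13124.5²/50 = 260729.3915
Sum = 311466.5305 → 311466.5.

311466.5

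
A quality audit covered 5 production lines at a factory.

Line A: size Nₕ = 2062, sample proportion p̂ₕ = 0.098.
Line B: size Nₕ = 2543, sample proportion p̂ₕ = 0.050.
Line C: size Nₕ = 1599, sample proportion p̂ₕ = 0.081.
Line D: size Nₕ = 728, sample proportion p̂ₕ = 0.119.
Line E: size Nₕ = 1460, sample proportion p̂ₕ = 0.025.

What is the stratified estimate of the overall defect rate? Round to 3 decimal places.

Wₕ = Nₕ/N with N = 8392: 0.2457, 0.3030, 0.1905, 0.0867, 0.1740.
p̂_st = 0.2457·0.098 + 0.3030·0.050 + 0.1905·0.081 + 0.0867·0.119 + 0.1740·0.025 ≈ 0.06934... → 0.069.

0.069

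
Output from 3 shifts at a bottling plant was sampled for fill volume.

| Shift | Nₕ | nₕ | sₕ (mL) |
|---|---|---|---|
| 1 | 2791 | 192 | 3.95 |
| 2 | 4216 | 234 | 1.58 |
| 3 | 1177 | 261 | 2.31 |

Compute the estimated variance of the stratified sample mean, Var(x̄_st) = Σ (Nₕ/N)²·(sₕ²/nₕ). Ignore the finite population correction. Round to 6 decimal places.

0.012705

N = 8184; Wₕ = Nₕ/N.
shift 1: (2791/8184)²·3.95²/192 = 0.009451079
shift 2: (4216/8184)²·1.58²/234 = 0.002831185
shift 3: (1177/8184)²·2.31²/261 = 0.000422868
Sum = 0.012705133 → 0.012705.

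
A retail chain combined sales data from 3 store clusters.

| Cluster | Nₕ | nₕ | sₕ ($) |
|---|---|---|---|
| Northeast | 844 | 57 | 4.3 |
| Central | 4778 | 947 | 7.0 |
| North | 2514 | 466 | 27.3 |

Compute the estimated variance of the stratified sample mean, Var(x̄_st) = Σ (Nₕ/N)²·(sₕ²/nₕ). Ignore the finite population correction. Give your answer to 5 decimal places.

N = 8136. Term for each stratum: Wₕ²sₕ²/nₕ.
Var(x̄_st) = 0.00349080 + 0.01784500 + 0.15270317 = 0.17403897 → 0.17404.

0.17404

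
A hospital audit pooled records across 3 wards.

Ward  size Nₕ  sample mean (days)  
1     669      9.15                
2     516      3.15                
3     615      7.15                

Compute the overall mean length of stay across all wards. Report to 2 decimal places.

6.75

N = 669 + 516 + 615 = 1800.
Weight each subgroup mean by Nₕ/N and sum.
Σ Nₕx̄ₕ = 669·9.15 + 516·3.15 + 615·7.15 = 6121.35 + 1625.4 + 4397.25 = 12144.
Divide by N: 12144 / 1800 = 6.7467... → 6.75.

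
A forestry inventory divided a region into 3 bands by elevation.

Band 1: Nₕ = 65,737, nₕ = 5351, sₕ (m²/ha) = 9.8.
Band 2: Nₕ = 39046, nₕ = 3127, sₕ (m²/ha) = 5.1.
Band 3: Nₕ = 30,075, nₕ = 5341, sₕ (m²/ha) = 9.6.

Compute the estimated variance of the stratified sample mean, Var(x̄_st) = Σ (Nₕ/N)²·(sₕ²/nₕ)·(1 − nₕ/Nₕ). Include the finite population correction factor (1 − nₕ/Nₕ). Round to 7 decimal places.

N = 134858. Term for each stratum: Wₕ²sₕ²/nₕ·(1−nₕ/Nₕ).
Var(x̄_st) = 0.0039175082 + 0.0006414456 + 0.0007057753 = 0.0052647291 → 0.0052647.

0.0052647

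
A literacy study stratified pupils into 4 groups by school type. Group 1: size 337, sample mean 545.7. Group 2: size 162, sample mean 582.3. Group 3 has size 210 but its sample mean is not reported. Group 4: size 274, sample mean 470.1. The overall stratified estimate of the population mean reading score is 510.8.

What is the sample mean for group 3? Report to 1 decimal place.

452.7

Σ Nₕx̄ₕ = N·μ, so 210·x̄_3 = 983·510.8 − (337·545.7 + 162·582.3 + 274·470.1).
= 502116.4 − 407040.9 = 95075.5.
x̄_3 = 95075.5 / 210 = 452.740... → 452.7.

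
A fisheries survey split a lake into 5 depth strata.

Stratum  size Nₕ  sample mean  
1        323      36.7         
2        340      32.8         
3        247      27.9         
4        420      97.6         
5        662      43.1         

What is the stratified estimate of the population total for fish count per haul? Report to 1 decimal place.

99421.6

Population total = Σ Nₕ·x̄ₕ (each stratum's size times its mean).
323·36.7 + 340·32.8 + 247·27.9 + 420·97.6 + 662·43.1 = 11854.1 + 11152 + 6891.3 + 40992 + 28532.2 = 99421.6.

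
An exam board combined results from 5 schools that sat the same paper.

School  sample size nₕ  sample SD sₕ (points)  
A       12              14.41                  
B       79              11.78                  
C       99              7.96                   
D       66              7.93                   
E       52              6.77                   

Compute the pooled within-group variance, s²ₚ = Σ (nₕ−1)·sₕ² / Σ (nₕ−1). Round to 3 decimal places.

84.959

A: (12−1)·14.41² = 11·207.6481 = 2284.1291
B: (79−1)·11.78² = 78·138.7684 = 10823.9352
C: (99−1)·7.96² = 98·63.3616 = 6209.4368
D: (66−1)·7.93² = 65·62.8849 = 4087.5185
E: (52−1)·6.77² = 51·45.8329 = 2337.4779
Numerator = 25742.4975; denominator = Σ(nₕ−1) = 303.
s²ₚ = 25742.4975/303 = 84.95874... → 84.959.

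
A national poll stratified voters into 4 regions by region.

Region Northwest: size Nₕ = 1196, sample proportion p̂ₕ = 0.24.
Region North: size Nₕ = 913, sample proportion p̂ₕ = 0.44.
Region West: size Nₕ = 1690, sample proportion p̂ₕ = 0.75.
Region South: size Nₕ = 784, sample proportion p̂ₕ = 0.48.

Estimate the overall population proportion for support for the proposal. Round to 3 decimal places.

N = 1196 + 913 + 1690 + 784 = 4583.
Overall proportion = Σ (Nₕ/N)·p̂ₕ.
Σ Nₕp̂ₕ = 287.04 + 401.72 + 1267.5 + 376.32 = 2332.58.
2332.58 / 4583 = 0.50896... → 0.509.

0.509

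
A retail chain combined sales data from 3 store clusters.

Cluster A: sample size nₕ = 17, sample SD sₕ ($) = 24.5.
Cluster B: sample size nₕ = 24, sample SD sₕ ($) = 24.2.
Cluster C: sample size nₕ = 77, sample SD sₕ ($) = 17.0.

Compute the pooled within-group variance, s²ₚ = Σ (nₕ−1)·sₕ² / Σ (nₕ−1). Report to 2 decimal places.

391.63

Degrees of freedom: 16 + 23 + 76 = 115.
Σ(nₕ−1)sₕ² = 16·600.25 + 23·585.64 + 76·289 = 45037.72.
s²ₚ = 45037.72 / 115 = 391.6323... → 391.63.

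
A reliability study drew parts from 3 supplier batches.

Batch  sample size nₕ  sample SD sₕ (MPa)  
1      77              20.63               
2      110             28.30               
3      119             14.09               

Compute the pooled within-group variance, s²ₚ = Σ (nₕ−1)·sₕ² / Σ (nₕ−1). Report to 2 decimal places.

472.17

1: (77−1)·20.63² = 76·425.5969 = 32345.3644
2: (110−1)·28.30² = 109·800.89 = 87297.01
3: (119−1)·14.09² = 118·198.5281 = 23426.3158
Numerator = 143068.6902; denominator = Σ(nₕ−1) = 303.
s²ₚ = 143068.6902/303 = 472.1739... → 472.17.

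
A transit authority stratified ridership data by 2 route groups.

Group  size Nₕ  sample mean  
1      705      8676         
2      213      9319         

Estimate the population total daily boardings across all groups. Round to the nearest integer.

8101527

Population total = Σ Nₕ·x̄ₕ (each stratum's size times its mean).
705·8676 + 213·9319 = 6116580 + 1984947 = 8101527.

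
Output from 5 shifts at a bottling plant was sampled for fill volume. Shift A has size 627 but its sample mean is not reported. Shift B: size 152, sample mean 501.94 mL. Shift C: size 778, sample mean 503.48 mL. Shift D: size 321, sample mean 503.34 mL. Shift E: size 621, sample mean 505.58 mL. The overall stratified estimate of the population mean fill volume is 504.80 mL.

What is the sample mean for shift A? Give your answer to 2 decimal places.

507.11

N = 627 + 152 + 778 + 321 + 621 = 2499.
Overall total = μ·N = 504.80·2499 = 1261495.2.
Subtract the known strata: 152·501.94 + 778·503.48 + 321·503.34 + 621·505.58 = 943539.64.
Remaining total for shift A: 1261495.2 − 943539.64 = 317955.56.
Divide by its size: 317955.56 / 627 = 507.1062... → 507.11.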